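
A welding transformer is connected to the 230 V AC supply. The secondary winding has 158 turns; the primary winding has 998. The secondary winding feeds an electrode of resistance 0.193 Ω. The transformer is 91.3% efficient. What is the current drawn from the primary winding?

I_p ≈ 32.7 A

V_s = 230 × 158/998 = 36.413 V.
I_s = V_s/R = 36.413/0.193 = 188.67 A.
P_out = V_s I_s = 36.413 × 188.67 = 6869.9 W.
P_in = P_out/η = 6869.9/0.913 = 7524.6 W.
I_p = P_in/V_p = 7524.6/230 = 32.7 A.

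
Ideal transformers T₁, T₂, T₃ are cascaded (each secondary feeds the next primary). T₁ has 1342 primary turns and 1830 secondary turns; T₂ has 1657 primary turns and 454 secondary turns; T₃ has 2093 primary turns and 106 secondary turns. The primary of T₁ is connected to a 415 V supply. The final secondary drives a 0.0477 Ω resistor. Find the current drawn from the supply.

I_supply ≈ 3.12 A

After T₁: V = 415.00 × 1830/1342 = 565.91 V.
After T₂: V = 565.91 × 454/1657 = 155.05 V.
After T₃: V = 155.05 × 106/2093 = 7.8527 V.
I_load = 7.8527/0.0477 = 164.63 A, so P_out = 7.8527 × 164.63 = 1292.8 W.
All ideal ⇒ P_in = P_out, so I_supply = 1292.8/415 = 3.12 A.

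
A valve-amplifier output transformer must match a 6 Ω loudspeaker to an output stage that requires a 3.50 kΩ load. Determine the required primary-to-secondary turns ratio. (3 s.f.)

N_p/N_s ≈ 24.2

Z_p/Z_s = (N_p/N_s)², so N_p/N_s = √(3500/6) = √583 = 24.2.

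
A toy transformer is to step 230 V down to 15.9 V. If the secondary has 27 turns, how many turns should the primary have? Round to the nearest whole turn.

N_p = 391 turns

N_p/N_s = V_p/V_s, so N_p = 27 × 230/15.9 = 390.6 ≈ 391 turns.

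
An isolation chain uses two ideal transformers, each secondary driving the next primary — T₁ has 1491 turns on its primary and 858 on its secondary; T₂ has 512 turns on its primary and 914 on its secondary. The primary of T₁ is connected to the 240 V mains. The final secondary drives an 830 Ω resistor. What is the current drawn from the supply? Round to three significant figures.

Secondary of T₁: V = 240.00 × 858/1491 = 138.11 V.
Secondary of T₂: V = 138.11 × 914/512 = 246.55 V.
I_load = 246.55/830 = 0.29704 A, so P_out = 246.55 × 0.29704 = 73.235 W.
All ideal ⇒ P_in = P_out, so I_supply = 73.235/240 = 0.305 A.

I_supply ≈ 0.305 A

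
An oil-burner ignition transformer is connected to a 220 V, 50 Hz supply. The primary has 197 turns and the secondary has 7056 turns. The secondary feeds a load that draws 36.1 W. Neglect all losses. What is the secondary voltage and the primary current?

V_s = V_p × N_s/N_p = 220 × 7056/197 = 7879.8 V.
I_s = P/V_s = 36.1/7879.8 = 0.0045813 A.
I_p = I_s × N_s/N_p = 0.0045813 × 7056/197 = 0.164 A.

V_s ≈ 7880 V, I_p ≈ 0.164 A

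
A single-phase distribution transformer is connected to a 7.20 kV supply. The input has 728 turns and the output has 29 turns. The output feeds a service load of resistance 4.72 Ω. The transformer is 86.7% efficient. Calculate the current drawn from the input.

V_out = 7200 × 29/728 = 286.81 V.
I_out = V_out/R = 286.81/4.72 = 60.766 A.
P_out = V_out I_out = 286.81 × 60.766 = 17428 W.
P_in = P_out/η = 17428/0.867 = 20102 W.
I_in = P_in/V_in = 20102/7200 = 2.79 A.

I_in ≈ 2.79 A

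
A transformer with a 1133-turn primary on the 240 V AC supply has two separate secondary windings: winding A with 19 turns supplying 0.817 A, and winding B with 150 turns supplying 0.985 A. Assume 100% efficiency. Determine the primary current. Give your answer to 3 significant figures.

V_A = 240 × 19/1133 = 4.0247 V; V_B = 240 × 150/1133 = 31.774 V.
P_out = V_A I_A + V_B I_B = 4.0247×0.817 + 31.774×0.985 = 3.2882 + 31.297 = 34.586 W.
Ideal ⇒ P_in = P_out, so I_p = P_out/V_p = 34.586/240 = 0.144 A.

I_p ≈ 0.144 A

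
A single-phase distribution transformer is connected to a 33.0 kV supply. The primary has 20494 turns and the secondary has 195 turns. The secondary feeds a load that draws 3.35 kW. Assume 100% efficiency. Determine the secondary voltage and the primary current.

V_s = V_p × N_s/N_p = 33000 × 195/20494 = 313.99 V.
I_s = P/V_s = 3350/313.99 = 10.669 A.
I_p = I_s × N_s/N_p = 10.669 × 195/20494 = 0.102 A.

V_s ≈ 314 V, I_p ≈ 0.102 A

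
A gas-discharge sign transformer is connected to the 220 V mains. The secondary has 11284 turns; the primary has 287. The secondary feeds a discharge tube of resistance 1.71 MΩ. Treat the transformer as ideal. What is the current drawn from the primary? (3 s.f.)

V_s = V_p × N_s/N_p = 220 × 11284/287 = 8649.8 V.
I_s = V_s/R = 8649.8/(1.71×10^6) = 0.0050583 A.
For an ideal transformer I_p N_p = I_s N_s, so I_p = 0.0050583 × 11284/287 = 0.199 A.

I_p ≈ 0.199 A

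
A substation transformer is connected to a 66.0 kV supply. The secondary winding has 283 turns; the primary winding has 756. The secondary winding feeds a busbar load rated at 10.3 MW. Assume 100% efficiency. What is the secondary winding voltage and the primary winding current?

V_s ≈ 24700 V, I_p ≈ 156 A

V_s = V_p × N_s/N_p = 66000 × 283/756 = 24706 V.
I_s = P/V_s = 1.03×10^7/24706 = 416.90 A.
I_p = I_s × N_s/N_p = 416.90 × 283/756 = 156 A.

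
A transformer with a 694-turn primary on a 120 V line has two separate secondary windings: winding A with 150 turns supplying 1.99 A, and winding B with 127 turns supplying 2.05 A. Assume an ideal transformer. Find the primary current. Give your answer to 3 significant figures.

I_p ≈ 0.805 A

V_A = 120 × 150/694 = 25.937 V; V_B = 120 × 127/694 = 21.960 V.
P_out = V_A I_A + V_B I_B = 25.937×1.99 + 21.960×2.05 = 51.614 + 45.017 = 96.631 W.
Ideal ⇒ P_in = P_out, so I_p = P_out/V_p = 96.631/120 = 0.805 A.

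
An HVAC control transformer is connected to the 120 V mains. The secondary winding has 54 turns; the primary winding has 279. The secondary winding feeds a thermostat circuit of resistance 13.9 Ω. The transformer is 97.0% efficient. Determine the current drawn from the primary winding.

V_s = 120 × 54/279 = 23.226 V.
I_s = V_s/R = 23.226/13.9 = 1.6709 A.
P_out = V_s I_s = 23.226 × 1.6709 = 38.808 W.
P_in = P_out/η = 38.808/0.970 = 40.009 W.
I_p = P_in/V_p = 40.009/120 = 0.333 A.

I_p ≈ 0.333 A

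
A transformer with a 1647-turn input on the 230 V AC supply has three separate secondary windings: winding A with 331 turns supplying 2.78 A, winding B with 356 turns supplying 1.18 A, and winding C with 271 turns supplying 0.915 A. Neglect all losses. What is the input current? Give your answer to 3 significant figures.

I_in ≈ 0.964 A

V_A = 230 × 331/1647 = 46.223 V; V_B = 230 × 356/1647 = 49.715 V; V_C = 230 × 271/1647 = 37.845 V.
P_out = V_A I_A + V_B I_B + V_C I_C = 46.223×2.78 + 49.715×1.18 + 37.845×0.915 = 128.50 + 58.663 + 34.628 = 221.79 W.
Ideal ⇒ P_in = P_out, so I_in = P_out/V_in = 221.79/230 = 0.964 A.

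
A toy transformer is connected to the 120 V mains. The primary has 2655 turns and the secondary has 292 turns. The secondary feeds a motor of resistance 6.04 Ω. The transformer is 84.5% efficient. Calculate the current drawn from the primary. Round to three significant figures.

V_s = 120 × 292/2655 = 13.198 V.
I_s = V_s/R = 13.198/6.04 = 2.1851 A.
P_out = V_s I_s = 13.198 × 2.1851 = 28.838 W.
P_in = P_out/η = 28.838/0.845 = 34.128 W.
I_p = P_in/V_p = 34.128/120 = 0.284 A.

I_p ≈ 0.284 A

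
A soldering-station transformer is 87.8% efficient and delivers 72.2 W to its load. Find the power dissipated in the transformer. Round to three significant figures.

P_in = P_out/η = 72.2/0.878 = 82.2323 W.
P_loss = P_in − P_out = 82.2323 − 72.2 = 10.0 W.

P_loss ≈ 10.0 W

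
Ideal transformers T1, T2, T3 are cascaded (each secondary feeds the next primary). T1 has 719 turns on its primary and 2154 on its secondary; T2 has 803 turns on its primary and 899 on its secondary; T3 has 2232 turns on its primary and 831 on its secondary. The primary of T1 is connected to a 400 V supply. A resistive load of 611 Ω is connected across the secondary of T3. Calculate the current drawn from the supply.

Secondary of T1: V = 400.00 × 2154/719 = 1198.3 V.
Secondary of T2: V = 1198.3 × 899/803 = 1341.6 V.
Secondary of T3: V = 1341.6 × 831/2232 = 499.49 V.
I_load = 499.49/611 = 0.81750 A, so P_out = 499.49 × 0.81750 = 408.33 W.
All ideal ⇒ P_in = P_out, so I_supply = 408.33/400 = 1.02 A.

I_supply ≈ 1.02 A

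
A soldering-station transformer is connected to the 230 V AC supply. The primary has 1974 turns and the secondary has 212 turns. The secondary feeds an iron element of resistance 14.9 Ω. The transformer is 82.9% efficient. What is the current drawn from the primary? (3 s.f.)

V_s = 230 × 212/1974 = 24.701 V.
I_s = V_s/R = 24.701/14.9 = 1.6578 A.
P_out = V_s I_s = 24.701 × 1.6578 = 40.949 W.
P_in = P_out/η = 40.949/0.829 = 49.396 W.
I_p = P_in/V_p = 49.396/230 = 0.215 A.

I_p ≈ 0.215 A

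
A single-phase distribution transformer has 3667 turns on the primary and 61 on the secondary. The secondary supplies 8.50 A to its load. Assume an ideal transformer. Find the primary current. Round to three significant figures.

For an ideal transformer I_p/I_s = N_s/N_p, so I_p = 8.50 × 61/3667 = 0.141 A.

I_p ≈ 0.141 A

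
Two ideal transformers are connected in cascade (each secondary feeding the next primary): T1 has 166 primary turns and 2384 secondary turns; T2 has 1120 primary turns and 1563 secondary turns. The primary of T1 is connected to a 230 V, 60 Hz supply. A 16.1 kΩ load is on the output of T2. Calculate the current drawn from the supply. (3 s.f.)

Secondary of T1: V = 230.00 × 2384/166 = 3303.1 V.
Secondary of T2: V = 3303.1 × 1563/1120 = 4609.6 V.
I_load = 4609.6/16100 = 0.28631 A, so P_out = 4609.6 × 0.28631 = 1319.8 W.
All ideal ⇒ P_in = P_out, so I_supply = 1319.8/230 = 5.74 A.

I_supply ≈ 5.74 A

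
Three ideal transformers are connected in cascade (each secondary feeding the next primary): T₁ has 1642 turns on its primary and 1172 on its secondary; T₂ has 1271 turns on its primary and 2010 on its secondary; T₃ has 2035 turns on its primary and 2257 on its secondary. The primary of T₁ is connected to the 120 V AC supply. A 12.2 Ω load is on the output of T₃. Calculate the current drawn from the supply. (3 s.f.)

I_supply ≈ 15.4 A

Secondary of T₁: V = 120.00 × 1172/1642 = 85.652 V.
Secondary of T₂: V = 85.652 × 2010/1271 = 135.45 V.
Secondary of T₃: V = 135.45 × 2257/2035 = 150.23 V.
I_load = 150.23/12.2 = 12.314 A, so P_out = 150.23 × 12.314 = 1849.9 W.
All ideal ⇒ P_in = P_out, so I_supply = 1849.9/120 = 15.4 A.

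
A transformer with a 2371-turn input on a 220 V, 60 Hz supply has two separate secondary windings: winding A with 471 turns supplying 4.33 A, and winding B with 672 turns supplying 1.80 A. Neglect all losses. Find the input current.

I_in ≈ 1.37 A

V_A = 220 × 471/2371 = 43.703 V; V_B = 220 × 672/2371 = 62.353 V.
P_out = V_A I_A + V_B I_B = 43.703×4.33 + 62.353×1.80 = 189.23 + 112.24 = 301.47 W.
Ideal ⇒ P_in = P_out, so I_in = P_out/V_in = 301.47/220 = 1.37 A.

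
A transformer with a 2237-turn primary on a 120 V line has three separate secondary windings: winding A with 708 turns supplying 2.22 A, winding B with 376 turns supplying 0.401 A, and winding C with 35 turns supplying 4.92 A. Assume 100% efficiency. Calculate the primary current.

I_p ≈ 0.847 A

V_A = 120 × 708/2237 = 37.979 V; V_B = 120 × 376/2237 = 20.170 V; V_C = 120 × 35/2237 = 1.8775 V.
P_out = V_A I_A + V_B I_B + V_C I_C = 37.979×2.22 + 20.170×0.401 + 1.8775×4.92 = 84.314 + 8.0881 + 9.2374 = 101.64 W.
Ideal ⇒ P_in = P_out, so I_p = P_out/V_p = 101.64/120 = 0.847 A.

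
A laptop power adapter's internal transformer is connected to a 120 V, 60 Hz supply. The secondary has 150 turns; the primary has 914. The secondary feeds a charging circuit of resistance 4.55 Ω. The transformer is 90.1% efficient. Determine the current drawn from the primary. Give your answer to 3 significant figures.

I_p ≈ 0.788 A

V_s = 120 × 150/914 = 19.694 V.
I_s = V_s/R = 19.694/4.55 = 4.3283 A.
P_out = V_s I_s = 19.694 × 4.3283 = 85.240 W.
P_in = P_out/η = 85.240/0.901 = 94.606 W.
I_p = P_in/V_p = 94.606/120 = 0.788 A.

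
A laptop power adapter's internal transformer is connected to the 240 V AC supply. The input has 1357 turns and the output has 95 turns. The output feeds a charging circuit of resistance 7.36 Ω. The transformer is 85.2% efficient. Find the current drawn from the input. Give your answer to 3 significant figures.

V_out = 240 × 95/1357 = 16.802 V.
I_out = V_out/R = 16.802/7.36 = 2.2828 A.
P_out = V_out I_out = 16.802 × 2.2828 = 38.356 W.
P_in = P_out/η = 38.356/0.852 = 45.019 W.
I_in = P_in/V_in = 45.019/240 = 0.188 A.

I_in ≈ 0.188 A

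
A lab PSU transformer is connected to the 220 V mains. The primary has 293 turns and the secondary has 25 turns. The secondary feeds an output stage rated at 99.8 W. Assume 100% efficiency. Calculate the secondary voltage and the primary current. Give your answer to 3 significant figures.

V_s = V_p × N_s/N_p = 220 × 25/293 = 18.771 V.
I_s = P/V_s = 99.8/18.771 = 5.3166 A.
I_p = I_s × N_s/N_p = 5.3166 × 25/293 = 0.454 A.

V_s ≈ 18.8 V, I_p ≈ 0.454 A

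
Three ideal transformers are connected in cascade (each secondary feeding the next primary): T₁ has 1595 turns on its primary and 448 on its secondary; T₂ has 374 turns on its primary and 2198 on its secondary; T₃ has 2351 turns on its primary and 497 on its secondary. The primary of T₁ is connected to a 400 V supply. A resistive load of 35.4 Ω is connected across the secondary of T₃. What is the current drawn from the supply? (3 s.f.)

I_supply ≈ 1.38 A

After T₁: V = 400.00 × 448/1595 = 112.35 V.
After T₂: V = 112.35 × 2198/374 = 660.29 V.
After T₃: V = 660.29 × 497/2351 = 139.58 V.
I_load = 139.58/35.4 = 3.9431 A, so P_out = 139.58 × 3.9431 = 550.39 W.
All ideal ⇒ P_in = P_out, so I_supply = 550.39/400 = 1.38 A.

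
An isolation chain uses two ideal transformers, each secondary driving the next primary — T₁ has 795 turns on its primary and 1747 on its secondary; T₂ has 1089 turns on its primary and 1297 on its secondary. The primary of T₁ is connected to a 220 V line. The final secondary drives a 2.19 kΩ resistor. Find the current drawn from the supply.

I_supply ≈ 0.688 A

Secondary of T₁: V = 220.00 × 1747/795 = 483.45 V.
Secondary of T₂: V = 483.45 × 1297/1089 = 575.79 V.
I_load = 575.79/2190 = 0.26292 A, so P_out = 575.79 × 0.26292 = 151.38 W.
All ideal ⇒ P_in = P_out, so I_supply = 151.38/220 = 0.688 A.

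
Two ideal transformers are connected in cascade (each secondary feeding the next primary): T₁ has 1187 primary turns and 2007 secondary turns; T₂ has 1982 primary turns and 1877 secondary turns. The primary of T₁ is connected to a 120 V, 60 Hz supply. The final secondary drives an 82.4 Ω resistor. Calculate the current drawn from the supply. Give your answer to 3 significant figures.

Secondary of T₁: V = 120.00 × 2007/1187 = 202.90 V.
Secondary of T₂: V = 202.90 × 1877/1982 = 192.15 V.
I_load = 192.15/82.4 = 2.3319 A, so P_out = 192.15 × 2.3319 = 448.07 W.
All ideal ⇒ P_in = P_out, so I_supply = 448.07/120 = 3.73 A.

I_supply ≈ 3.73 A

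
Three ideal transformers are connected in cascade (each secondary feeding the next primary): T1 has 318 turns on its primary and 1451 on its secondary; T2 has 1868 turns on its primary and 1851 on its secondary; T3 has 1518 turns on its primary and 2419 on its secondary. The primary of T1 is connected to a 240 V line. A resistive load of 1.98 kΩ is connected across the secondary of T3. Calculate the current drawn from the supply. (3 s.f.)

I_supply ≈ 6.29 A

Secondary of T1: V = 240.00 × 1451/318 = 1095.1 V.
Secondary of T2: V = 1095.1 × 1851/1868 = 1085.1 V.
Secondary of T3: V = 1085.1 × 2419/1518 = 1729.2 V.
I_load = 1729.2/1980 = 0.87333 A, so P_out = 1729.2 × 0.87333 = 1510.2 W.
All ideal ⇒ P_in = P_out, so I_supply = 1510.2/240 = 6.29 A.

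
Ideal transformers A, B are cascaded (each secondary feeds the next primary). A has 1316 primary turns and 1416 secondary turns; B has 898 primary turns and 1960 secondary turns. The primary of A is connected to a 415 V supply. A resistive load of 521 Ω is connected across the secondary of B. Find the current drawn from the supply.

I_supply ≈ 4.39 A

Secondary of A: V = 415.00 × 1416/1316 = 446.53 V.
Secondary of B: V = 446.53 × 1960/898 = 974.62 V.
I_load = 974.62/521 = 1.8707 A, so P_out = 974.62 × 1.8707 = 1823.2 W.
All ideal ⇒ P_in = P_out, so I_supply = 1823.2/415 = 4.39 A.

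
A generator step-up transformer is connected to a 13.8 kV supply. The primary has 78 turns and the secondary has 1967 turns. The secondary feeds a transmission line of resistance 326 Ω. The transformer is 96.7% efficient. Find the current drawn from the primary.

I_p ≈ 27800 A

V_s = 13800 × 1967/78 = 348010 V.
I_s = V_s/R = 348010/326 = 1067.5 A.
P_out = V_s I_s = 348010 × 1067.5 = 3.7150×10^8 W.
P_in = P_out/η = 3.7150×10^8/0.967 = 3.8418×10^8 W.
I_p = P_in/V_p = 3.8418×10^8/13800 = 27800 A.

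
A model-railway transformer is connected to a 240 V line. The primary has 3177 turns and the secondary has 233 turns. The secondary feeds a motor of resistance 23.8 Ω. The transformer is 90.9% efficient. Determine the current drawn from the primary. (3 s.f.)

I_p ≈ 0.0597 A

V_s = 240 × 233/3177 = 17.602 V.
I_s = V_s/R = 17.602/23.8 = 0.73956 A.
P_out = V_s I_s = 17.602 × 0.73956 = 13.017 W.
P_in = P_out/η = 13.017/0.909 = 14.321 W.
I_p = P_in/V_p = 14.321/240 = 0.0597 A.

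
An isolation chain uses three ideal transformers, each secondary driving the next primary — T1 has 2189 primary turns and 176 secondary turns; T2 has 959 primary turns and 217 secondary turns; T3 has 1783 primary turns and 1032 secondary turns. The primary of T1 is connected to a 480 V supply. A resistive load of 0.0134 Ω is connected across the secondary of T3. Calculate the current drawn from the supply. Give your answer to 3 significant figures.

I_supply ≈ 3.97 A

After T1: V = 480.00 × 176/2189 = 38.593 V.
After T2: V = 38.593 × 217/959 = 8.7327 V.
After T3: V = 8.7327 × 1032/1783 = 5.0545 V.
I_load = 5.0545/0.0134 = 377.20 A, so P_out = 5.0545 × 377.20 = 1906.6 W.
All ideal ⇒ P_in = P_out, so I_supply = 1906.6/480 = 3.97 A.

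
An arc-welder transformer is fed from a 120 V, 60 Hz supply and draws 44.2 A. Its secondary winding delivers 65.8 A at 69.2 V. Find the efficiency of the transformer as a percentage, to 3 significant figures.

P_in = 120 × 44.2 = 5304.00 W.
P_out = 69.2 × 65.8 = 4553.36 W.
η = P_out/P_in = 4553.36/5304.00 = 0.858.

η ≈ 85.8%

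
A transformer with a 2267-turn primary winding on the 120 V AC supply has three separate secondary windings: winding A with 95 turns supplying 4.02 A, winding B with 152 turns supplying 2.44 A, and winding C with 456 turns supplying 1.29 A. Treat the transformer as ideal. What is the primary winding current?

I_p ≈ 0.592 A

V_A = 120 × 95/2267 = 5.0287 V; V_B = 120 × 152/2267 = 8.0459 V; V_C = 120 × 456/2267 = 24.138 V.
P_out = V_A I_A + V_B I_B + V_C I_C = 5.0287×4.02 + 8.0459×2.44 + 24.138×1.29 = 20.215 + 19.632 + 31.138 = 70.985 W.
Ideal ⇒ P_in = P_out, so I_p = P_out/V_p = 70.985/120 = 0.592 A.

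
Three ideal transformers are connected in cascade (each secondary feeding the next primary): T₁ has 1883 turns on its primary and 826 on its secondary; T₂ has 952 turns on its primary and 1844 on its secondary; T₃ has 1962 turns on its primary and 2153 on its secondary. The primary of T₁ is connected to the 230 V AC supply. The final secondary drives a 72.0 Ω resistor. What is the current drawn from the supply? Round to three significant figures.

Secondary of T₁: V = 230.00 × 826/1883 = 100.89 V.
Secondary of T₂: V = 100.89 × 1844/952 = 195.43 V.
Secondary of T₃: V = 195.43 × 2153/1962 = 214.45 V.
I_load = 214.45/72.0 = 2.9785 A, so P_out = 214.45 × 2.9785 = 638.73 W.
All ideal ⇒ P_in = P_out, so I_supply = 638.73/230 = 2.78 A.

I_supply ≈ 2.78 A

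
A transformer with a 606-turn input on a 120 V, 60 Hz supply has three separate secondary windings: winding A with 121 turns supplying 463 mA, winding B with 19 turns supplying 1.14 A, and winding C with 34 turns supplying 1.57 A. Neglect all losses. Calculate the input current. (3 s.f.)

I_in ≈ 0.216 A

V_A = 120 × 121/606 = 23.960 V; V_B = 120 × 19/606 = 3.7624 V; V_C = 120 × 34/606 = 6.7327 V.
P_out = V_A I_A + V_B I_B + V_C I_C = 23.960×0.463 + 3.7624×1.14 + 6.7327×1.57 = 11.094 + 4.2891 + 10.570 = 25.953 W.
Ideal ⇒ P_in = P_out, so I_in = P_out/V_in = 25.953/120 = 0.216 A.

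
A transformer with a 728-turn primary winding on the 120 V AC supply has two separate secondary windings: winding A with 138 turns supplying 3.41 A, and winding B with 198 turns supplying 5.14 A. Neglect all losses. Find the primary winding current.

I_p ≈ 2.04 A

V_A = 120 × 138/728 = 22.747 V; V_B = 120 × 198/728 = 32.637 V.
P_out = V_A I_A + V_B I_B = 22.747×3.41 + 32.637×5.14 = 77.568 + 167.76 = 245.32 W.
Ideal ⇒ P_in = P_out, so I_p = P_out/V_p = 245.32/120 = 2.04 A.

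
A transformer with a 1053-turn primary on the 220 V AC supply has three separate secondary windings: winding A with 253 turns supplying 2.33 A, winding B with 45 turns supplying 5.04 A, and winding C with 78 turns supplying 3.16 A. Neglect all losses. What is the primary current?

I_p ≈ 1.01 A

V_A = 220 × 253/1053 = 52.858 V; V_B = 220 × 45/1053 = 9.4017 V; V_C = 220 × 78/1053 = 16.296 V.
P_out = V_A I_A + V_B I_B + V_C I_C = 52.858×2.33 + 9.4017×5.04 + 16.296×3.16 = 123.16 + 47.385 + 51.496 = 222.04 W.
Ideal ⇒ P_in = P_out, so I_p = P_out/V_p = 222.04/220 = 1.01 A.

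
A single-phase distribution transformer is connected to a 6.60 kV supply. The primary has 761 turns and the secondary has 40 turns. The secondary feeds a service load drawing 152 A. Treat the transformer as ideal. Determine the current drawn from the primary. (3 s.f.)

For an ideal transformer I_p N_p = I_s N_s, so I_p = 152 × 40/761 = 7.99 A.

I_p ≈ 7.99 A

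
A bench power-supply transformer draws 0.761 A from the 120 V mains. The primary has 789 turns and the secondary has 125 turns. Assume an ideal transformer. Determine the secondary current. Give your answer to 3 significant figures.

I_s ≈ 4.80 A

I_s/I_p = N_p/N_s, so I_s = 0.761 × 789/125 = 4.80 A.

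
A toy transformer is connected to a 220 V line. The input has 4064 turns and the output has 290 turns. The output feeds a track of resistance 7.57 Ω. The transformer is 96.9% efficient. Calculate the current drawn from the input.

V_out = 220 × 290/4064 = 15.699 V.
I_out = V_out/R = 15.699/7.57 = 2.0738 A.
P_out = V_out I_out = 15.699 × 2.0738 = 32.557 W.
P_in = P_out/η = 32.557/0.969 = 33.598 W.
I_in = P_in/V_in = 33.598/220 = 0.153 A.

I_in ≈ 0.153 A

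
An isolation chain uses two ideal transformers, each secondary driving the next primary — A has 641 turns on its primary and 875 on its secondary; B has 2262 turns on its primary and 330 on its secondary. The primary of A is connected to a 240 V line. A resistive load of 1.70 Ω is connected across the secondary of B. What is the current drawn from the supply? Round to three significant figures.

I_supply ≈ 5.60 A

After A: V = 240.00 × 875/641 = 327.61 V.
After B: V = 327.61 × 330/2262 = 47.795 V.
I_load = 47.795/1.70 = 28.115 A, so P_out = 47.795 × 28.115 = 1343.7 W.
All ideal ⇒ P_in = P_out, so I_supply = 1343.7/240 = 5.60 A.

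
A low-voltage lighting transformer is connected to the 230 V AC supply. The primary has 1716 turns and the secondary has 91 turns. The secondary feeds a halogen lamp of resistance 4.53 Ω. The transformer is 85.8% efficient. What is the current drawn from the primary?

I_p ≈ 0.166 A

V_s = 230 × 91/1716 = 12.197 V.
I_s = V_s/R = 12.197/4.53 = 2.6925 A.
P_out = V_s I_s = 12.197 × 2.6925 = 32.840 W.
P_in = P_out/η = 32.840/0.858 = 38.275 W.
I_p = P_in/V_p = 38.275/230 = 0.166 A.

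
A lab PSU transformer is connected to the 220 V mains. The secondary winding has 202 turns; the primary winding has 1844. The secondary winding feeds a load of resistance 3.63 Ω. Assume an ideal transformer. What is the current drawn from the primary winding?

I_p ≈ 0.727 A

V_s = V_p × N_s/N_p = 220 × 202/1844 = 24.100 V.
I_s = V_s/R = 24.100/3.63 = 6.6391 A.
For an ideal transformer I_p N_p = I_s N_s, so I_p = 6.6391 × 202/1844 = 0.727 A.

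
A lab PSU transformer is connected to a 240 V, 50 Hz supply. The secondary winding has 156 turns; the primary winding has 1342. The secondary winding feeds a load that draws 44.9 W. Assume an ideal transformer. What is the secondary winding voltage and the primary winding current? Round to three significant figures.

V_s ≈ 27.9 V, I_p ≈ 0.187 A

V_s = V_p × N_s/N_p = 240 × 156/1342 = 27.899 V.
I_s = P/V_s = 44.9/27.899 = 1.6094 A.
I_p = I_s × N_s/N_p = 1.6094 × 156/1342 = 0.187 A.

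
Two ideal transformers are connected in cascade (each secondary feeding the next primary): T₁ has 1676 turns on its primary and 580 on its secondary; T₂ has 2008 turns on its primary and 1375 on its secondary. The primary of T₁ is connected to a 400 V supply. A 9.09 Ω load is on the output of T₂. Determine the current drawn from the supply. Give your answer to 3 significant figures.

I_supply ≈ 2.47 A

Secondary of T₁: V = 400.00 × 580/1676 = 138.42 V.
Secondary of T₂: V = 138.42 × 1375/2008 = 94.788 V.
I_load = 94.788/9.09 = 10.428 A, so P_out = 94.788 × 10.428 = 988.42 W.
All ideal ⇒ P_in = P_out, so I_supply = 988.42/400 = 2.47 A.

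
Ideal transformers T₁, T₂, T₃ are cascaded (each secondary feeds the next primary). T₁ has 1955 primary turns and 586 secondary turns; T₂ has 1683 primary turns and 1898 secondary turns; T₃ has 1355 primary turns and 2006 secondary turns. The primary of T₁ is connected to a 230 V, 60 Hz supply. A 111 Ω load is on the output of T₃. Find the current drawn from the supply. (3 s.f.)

After T₁: V = 230.00 × 586/1955 = 68.941 V.
After T₂: V = 68.941 × 1898/1683 = 77.748 V.
After T₃: V = 77.748 × 2006/1355 = 115.10 V.
I_load = 115.10/111 = 1.0370 A, so P_out = 115.10 × 1.0370 = 119.36 W.
All ideal ⇒ P_in = P_out, so I_supply = 119.36/230 = 0.519 A.

I_supply ≈ 0.519 A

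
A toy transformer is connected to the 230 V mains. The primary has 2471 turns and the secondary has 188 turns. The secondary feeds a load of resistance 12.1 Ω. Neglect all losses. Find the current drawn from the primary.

I_p ≈ 0.110 A

V_s = V_p × N_s/N_p = 230 × 188/2471 = 17.499 V.
I_s = V_s/R = 17.499/12.1 = 1.4462 A.
For an ideal transformer I_p N_p = I_s N_s, so I_p = 1.4462 × 188/2471 = 0.110 A.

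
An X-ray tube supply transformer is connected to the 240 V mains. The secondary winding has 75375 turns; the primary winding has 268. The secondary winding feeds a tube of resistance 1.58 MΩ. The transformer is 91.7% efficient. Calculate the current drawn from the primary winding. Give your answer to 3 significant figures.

V_s = 240 × 75375/268 = 67500 V.
I_s = V_s/R = 67500/(1.58×10^6) = 0.042722 A.
P_out = V_s I_s = 67500 × 0.042722 = 2883.7 W.
P_in = P_out/η = 2883.7/0.917 = 3144.7 W.
I_p = P_in/V_p = 3144.7/240 = 13.1 A.

I_p ≈ 13.1 A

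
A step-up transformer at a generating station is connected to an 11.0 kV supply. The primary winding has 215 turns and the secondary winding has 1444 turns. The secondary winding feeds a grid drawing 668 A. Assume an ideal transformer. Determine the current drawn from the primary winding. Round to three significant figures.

For an ideal transformer I_p N_p = I_s N_s, so I_p = 668 × 1444/215 = 4490 A.

I_p ≈ 4490 A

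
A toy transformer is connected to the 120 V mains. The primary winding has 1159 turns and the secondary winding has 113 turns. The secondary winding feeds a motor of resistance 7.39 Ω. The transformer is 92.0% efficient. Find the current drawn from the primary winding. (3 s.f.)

V_s = 120 × 113/1159 = 11.700 V.
I_s = V_s/R = 11.700/7.39 = 1.5832 A.
P_out = V_s I_s = 11.700 × 1.5832 = 18.523 W.
P_in = P_out/η = 18.523/0.920 = 20.134 W.
I_p = P_in/V_p = 20.134/120 = 0.168 A.

I_p ≈ 0.168 A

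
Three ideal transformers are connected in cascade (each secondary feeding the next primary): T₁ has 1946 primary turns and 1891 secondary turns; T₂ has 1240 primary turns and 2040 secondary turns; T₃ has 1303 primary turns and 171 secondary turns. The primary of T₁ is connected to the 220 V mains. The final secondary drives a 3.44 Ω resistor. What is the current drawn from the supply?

I_supply ≈ 2.82 A

After T₁: V = 220.00 × 1891/1946 = 213.78 V.
After T₂: V = 213.78 × 2040/1240 = 351.71 V.
After T₃: V = 351.71 × 171/1303 = 46.156 V.
I_load = 46.156/3.44 = 13.418 A, so P_out = 46.156 × 13.418 = 619.31 W.
All ideal ⇒ P_in = P_out, so I_supply = 619.31/220 = 2.82 A.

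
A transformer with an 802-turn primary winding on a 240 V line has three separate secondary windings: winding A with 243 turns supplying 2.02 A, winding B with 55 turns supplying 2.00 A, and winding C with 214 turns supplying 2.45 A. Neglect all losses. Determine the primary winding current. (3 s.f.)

I_p ≈ 1.40 A

V_A = 240 × 243/802 = 72.718 V; V_B = 240 × 55/802 = 16.459 V; V_C = 240 × 214/802 = 64.040 V.
P_out = V_A I_A + V_B I_B + V_C I_C = 72.718×2.02 + 16.459×2.00 + 64.040×2.45 = 146.89 + 32.918 + 156.90 = 336.71 W.
Ideal ⇒ P_in = P_out, so I_p = P_out/V_p = 336.71/240 = 1.40 A.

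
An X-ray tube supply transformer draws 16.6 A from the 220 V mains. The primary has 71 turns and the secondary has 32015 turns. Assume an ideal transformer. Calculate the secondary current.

I_s/I_p = N_p/N_s, so I_s = 16.6 × 71/32015 = 0.0368 A.

I_s ≈ 0.0368 A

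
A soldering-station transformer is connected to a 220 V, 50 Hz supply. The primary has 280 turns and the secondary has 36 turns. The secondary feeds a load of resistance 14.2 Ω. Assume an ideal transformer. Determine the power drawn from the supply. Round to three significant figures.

P ≈ 56.3 W

V_s = V_p × N_s/N_p = 220 × 36/280 = 28.286 V.
I_s = V_s/R = 28.286/14.2 = 1.9920 A.
I_p = I_s × N_s/N_p = 1.9920 × 36/280 = 0.25611 A.
P = V_p I_p = 220 × 0.25611 = 56.3 W.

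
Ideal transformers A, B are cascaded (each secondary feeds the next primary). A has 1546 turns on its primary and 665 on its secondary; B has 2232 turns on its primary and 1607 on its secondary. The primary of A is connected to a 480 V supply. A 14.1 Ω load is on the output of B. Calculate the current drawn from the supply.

I_supply ≈ 3.27 A

After A: V = 480.00 × 665/1546 = 206.47 V.
After B: V = 206.47 × 1607/2232 = 148.65 V.
I_load = 148.65/14.1 = 10.543 A, so P_out = 148.65 × 10.543 = 1567.2 W.
All ideal ⇒ P_in = P_out, so I_supply = 1567.2/480 = 3.27 A.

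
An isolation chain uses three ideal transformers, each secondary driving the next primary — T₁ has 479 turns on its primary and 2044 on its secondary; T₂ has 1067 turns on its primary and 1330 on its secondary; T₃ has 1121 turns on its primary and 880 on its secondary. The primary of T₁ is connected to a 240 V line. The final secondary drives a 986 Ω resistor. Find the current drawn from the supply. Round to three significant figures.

I_supply ≈ 4.24 A

Secondary of T₁: V = 240.00 × 2044/479 = 1024.1 V.
Secondary of T₂: V = 1024.1 × 1330/1067 = 1276.6 V.
Secondary of T₃: V = 1276.6 × 880/1121 = 1002.1 V.
I_load = 1002.1/986 = 1.0164 A, so P_out = 1002.1 × 1.0164 = 1018.5 W.
All ideal ⇒ P_in = P_out, so I_supply = 1018.5/240 = 4.24 A.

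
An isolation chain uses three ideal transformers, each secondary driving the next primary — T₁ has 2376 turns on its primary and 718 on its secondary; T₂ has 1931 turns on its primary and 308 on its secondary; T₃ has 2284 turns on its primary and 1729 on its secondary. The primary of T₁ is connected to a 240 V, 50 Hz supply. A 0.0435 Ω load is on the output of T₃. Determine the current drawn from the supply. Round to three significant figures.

I_supply ≈ 7.35 A

After T₁: V = 240.00 × 718/2376 = 72.525 V.
After T₂: V = 72.525 × 308/1931 = 11.568 V.
After T₃: V = 11.568 × 1729/2284 = 8.7570 V.
I_load = 8.7570/0.0435 = 201.31 A, so P_out = 8.7570 × 201.31 = 1762.9 W.
All ideal ⇒ P_in = P_out, so I_supply = 1762.9/240 = 7.35 A.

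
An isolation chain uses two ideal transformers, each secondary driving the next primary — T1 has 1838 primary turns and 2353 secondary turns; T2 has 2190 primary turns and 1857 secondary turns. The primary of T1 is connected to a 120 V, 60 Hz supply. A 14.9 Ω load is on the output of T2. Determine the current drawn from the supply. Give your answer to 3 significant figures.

After T1: V = 120.00 × 2353/1838 = 153.62 V.
After T2: V = 153.62 × 1857/2190 = 130.26 V.
I_load = 130.26/14.9 = 8.7426 A, so P_out = 130.26 × 8.7426 = 1138.8 W.
All ideal ⇒ P_in = P_out, so I_supply = 1138.8/120 = 9.49 A.

I_supply ≈ 9.49 A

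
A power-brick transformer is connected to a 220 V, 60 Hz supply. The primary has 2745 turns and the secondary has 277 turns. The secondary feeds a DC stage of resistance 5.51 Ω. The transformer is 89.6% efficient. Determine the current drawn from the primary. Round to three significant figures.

V_s = 220 × 277/2745 = 22.200 V.
I_s = V_s/R = 22.200/5.51 = 4.0291 A.
P_out = V_s I_s = 22.200 × 4.0291 = 89.448 W.
P_in = P_out/η = 89.448/0.896 = 99.830 W.
I_p = P_in/V_p = 99.830/220 = 0.454 A.

I_p ≈ 0.454 A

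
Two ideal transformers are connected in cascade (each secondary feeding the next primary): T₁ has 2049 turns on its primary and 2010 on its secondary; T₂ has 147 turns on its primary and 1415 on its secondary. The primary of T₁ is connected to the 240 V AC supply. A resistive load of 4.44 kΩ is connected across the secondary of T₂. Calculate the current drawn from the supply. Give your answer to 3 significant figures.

After T₁: V = 240.00 × 2010/2049 = 235.43 V.
After T₂: V = 235.43 × 1415/147 = 2266.2 V.
I_load = 2266.2/4440 = 0.51041 A, so P_out = 2266.2 × 0.51041 = 1156.7 W.
All ideal ⇒ P_in = P_out, so I_supply = 1156.7/240 = 4.82 A.

I_supply ≈ 4.82 A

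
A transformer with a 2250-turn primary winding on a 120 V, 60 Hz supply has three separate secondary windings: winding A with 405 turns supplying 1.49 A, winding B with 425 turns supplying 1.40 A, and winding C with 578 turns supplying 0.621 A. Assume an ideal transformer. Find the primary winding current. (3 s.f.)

V_A = 120 × 405/2250 = 21.600 V; V_B = 120 × 425/2250 = 22.667 V; V_C = 120 × 578/2250 = 30.827 V.
P_out = V_A I_A + V_B I_B + V_C I_C = 21.600×1.49 + 22.667×1.40 + 30.827×0.621 = 32.184 + 31.733 + 19.143 = 83.061 W.
Ideal ⇒ P_in = P_out, so I_p = P_out/V_p = 83.061/120 = 0.692 A.

I_p ≈ 0.692 A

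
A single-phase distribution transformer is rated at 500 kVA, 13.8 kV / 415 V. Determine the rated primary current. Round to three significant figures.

I_p = S/V_p = 500000/13800 = 36.2 A.

I_p ≈ 36.2 A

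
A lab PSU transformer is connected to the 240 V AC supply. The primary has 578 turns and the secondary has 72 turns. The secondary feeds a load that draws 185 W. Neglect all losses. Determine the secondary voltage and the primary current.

V_s ≈ 29.9 V, I_p ≈ 0.771 A

V_s = V_p × N_s/N_p = 240 × 72/578 = 29.896 V.
I_s = P/V_s = 185/29.896 = 6.1881 A.
I_p = I_s × N_s/N_p = 6.1881 × 72/578 = 0.771 A.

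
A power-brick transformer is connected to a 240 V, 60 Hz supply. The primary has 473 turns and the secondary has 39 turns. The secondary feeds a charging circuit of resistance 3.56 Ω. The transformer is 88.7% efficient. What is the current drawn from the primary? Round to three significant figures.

V_s = 240 × 39/473 = 19.789 V.
I_s = V_s/R = 19.789/3.56 = 5.5586 A.
P_out = V_s I_s = 19.789 × 5.5586 = 110.00 W.
P_in = P_out/η = 110.00/0.887 = 124.01 W.
I_p = P_in/V_p = 124.01/240 = 0.517 A.

I_p ≈ 0.517 A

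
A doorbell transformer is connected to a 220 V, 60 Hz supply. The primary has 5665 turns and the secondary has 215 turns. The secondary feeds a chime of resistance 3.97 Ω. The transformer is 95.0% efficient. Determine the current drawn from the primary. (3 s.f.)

V_s = 220 × 215/5665 = 8.3495 V.
I_s = V_s/R = 8.3495/3.97 = 2.1032 A.
P_out = V_s I_s = 8.3495 × 2.1032 = 17.560 W.
P_in = P_out/η = 17.560/0.950 = 18.485 W.
I_p = P_in/V_p = 18.485/220 = 0.0840 A.

I_p ≈ 0.0840 A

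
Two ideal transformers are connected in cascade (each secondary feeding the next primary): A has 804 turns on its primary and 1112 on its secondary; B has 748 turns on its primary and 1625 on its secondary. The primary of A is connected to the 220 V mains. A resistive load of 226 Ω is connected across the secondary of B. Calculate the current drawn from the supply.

I_supply ≈ 8.79 A

After A: V = 220.00 × 1112/804 = 304.28 V.
After B: V = 304.28 × 1625/748 = 661.03 V.
I_load = 661.03/226 = 2.9249 A, so P_out = 661.03 × 2.9249 = 1933.5 W.
All ideal ⇒ P_in = P_out, so I_supply = 1933.5/220 = 8.79 A.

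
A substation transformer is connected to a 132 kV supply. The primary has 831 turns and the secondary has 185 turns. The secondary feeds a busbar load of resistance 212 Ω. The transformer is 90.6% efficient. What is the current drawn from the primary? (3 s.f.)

V_s = 132000 × 185/831 = 29386 V.
I_s = V_s/R = 29386/212 = 138.61 A.
P_out = V_s I_s = 29386 × 138.61 = 4.0734×10^6 W.
P_in = P_out/η = 4.0734×10^6/0.906 = 4.4960×10^6 W.
I_p = P_in/V_p = 4.4960×10^6/132000 = 34.1 A.

I_p ≈ 34.1 A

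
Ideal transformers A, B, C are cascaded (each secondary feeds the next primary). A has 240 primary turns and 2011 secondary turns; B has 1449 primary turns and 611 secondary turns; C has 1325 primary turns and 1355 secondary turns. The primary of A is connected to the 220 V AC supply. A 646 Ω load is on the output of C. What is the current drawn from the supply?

Secondary of A: V = 220.00 × 2011/240 = 1843.4 V.
Secondary of B: V = 1843.4 × 611/1449 = 777.31 V.
Secondary of C: V = 777.31 × 1355/1325 = 794.91 V.
I_load = 794.91/646 = 1.2305 A, so P_out = 794.91 × 1.2305 = 978.15 W.
All ideal ⇒ P_in = P_out, so I_supply = 978.15/220 = 4.45 A.

I_supply ≈ 4.45 A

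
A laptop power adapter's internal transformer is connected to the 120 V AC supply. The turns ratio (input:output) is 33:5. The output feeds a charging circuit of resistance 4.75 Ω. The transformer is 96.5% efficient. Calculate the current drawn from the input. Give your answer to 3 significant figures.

V_out = 120 × 5/33 = 18.182 V.
I_out = V_out/R = 18.182/4.75 = 3.8278 A.
P_out = V_out I_out = 18.182 × 3.8278 = 69.595 W.
P_in = P_out/η = 69.595/0.965 = 72.120 W.
I_in = P_in/V_in = 72.120/120 = 0.601 A.

I_in ≈ 0.601 A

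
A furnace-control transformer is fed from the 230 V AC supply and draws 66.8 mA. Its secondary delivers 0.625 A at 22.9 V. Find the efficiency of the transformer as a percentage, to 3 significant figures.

P_in = 230 × 0.0668 = 15.3640 W.
P_out = 22.9 × 0.625 = 14.3125 W.
η = P_out/P_in = 14.3125/15.3640 = 0.932.

η ≈ 93.2%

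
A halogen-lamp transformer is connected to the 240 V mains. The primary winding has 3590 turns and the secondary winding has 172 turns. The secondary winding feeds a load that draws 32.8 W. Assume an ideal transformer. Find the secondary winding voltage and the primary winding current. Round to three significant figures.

V_s ≈ 11.5 V, I_p ≈ 0.137 A

V_s = V_p × N_s/N_p = 240 × 172/3590 = 11.499 V.
I_s = P/V_s = 32.8/11.499 = 2.8525 A.
I_p = I_s × N_s/N_p = 2.8525 × 172/3590 = 0.137 A.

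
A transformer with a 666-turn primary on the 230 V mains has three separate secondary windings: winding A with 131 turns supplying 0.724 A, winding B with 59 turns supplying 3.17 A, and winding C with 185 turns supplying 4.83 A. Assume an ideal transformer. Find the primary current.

V_A = 230 × 131/666 = 45.240 V; V_B = 230 × 59/666 = 20.375 V; V_C = 230 × 185/666 = 63.889 V.
P_out = V_A I_A + V_B I_B + V_C I_C = 45.240×0.724 + 20.375×3.17 + 63.889×4.83 = 32.754 + 64.590 + 308.58 = 405.93 W.
Ideal ⇒ P_in = P_out, so I_p = P_out/V_p = 405.93/230 = 1.76 A.

I_p ≈ 1.76 A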